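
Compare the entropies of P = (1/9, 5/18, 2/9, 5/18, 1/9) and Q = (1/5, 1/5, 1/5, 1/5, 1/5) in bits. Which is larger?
Q

Computing entropies in bits:
H(P) = 2.2133
H(Q) = 2.3219

Distribution Q has higher entropy.

Intuition: The distribution closer to uniform (more spread out) has higher entropy.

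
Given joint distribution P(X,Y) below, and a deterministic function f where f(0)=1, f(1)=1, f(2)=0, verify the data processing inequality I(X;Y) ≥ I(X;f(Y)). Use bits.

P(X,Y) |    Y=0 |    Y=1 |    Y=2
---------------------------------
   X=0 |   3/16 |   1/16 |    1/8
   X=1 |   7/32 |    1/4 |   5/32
I(X;Y) = 0.0456, I(X;f(Y)) = 0.0057, inequality holds: 0.0456 ≥ 0.0057

Data Processing Inequality: For any Markov chain X → Y → Z, we have I(X;Y) ≥ I(X;Z).

Here Z = f(Y) is a deterministic function of Y, forming X → Y → Z.

Original I(X;Y) = 0.0456 bits

After applying f:
P(X,Z) where Z=f(Y):
- P(X,Z=0) = P(X,Y=2)
- P(X,Z=1) = P(X,Y=0) + P(X,Y=1)

I(X;Z) = I(X;f(Y)) = 0.0057 bits

Verification: 0.0456 ≥ 0.0057 ✓

Information cannot be created by processing; the function f can only lose information about X.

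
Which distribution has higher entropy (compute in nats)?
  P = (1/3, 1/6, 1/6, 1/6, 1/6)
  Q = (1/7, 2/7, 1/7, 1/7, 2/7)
P

Computing entropies in nats:
H(P) = 1.5607
H(Q) = 1.5498

Distribution P has higher entropy.

Intuition: The distribution closer to uniform (more spread out) has higher entropy.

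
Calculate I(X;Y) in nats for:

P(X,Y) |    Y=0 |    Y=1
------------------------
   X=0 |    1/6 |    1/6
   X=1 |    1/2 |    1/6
0.0306 nats

Mutual information: I(X;Y) = H(X) + H(Y) - H(X,Y)

Marginals:
P(X) = (1/3, 2/3), H(X) = 0.6365 nats
P(Y) = (2/3, 1/3), H(Y) = 0.6365 nats

Joint entropy: H(X,Y) = 1.2425 nats

I(X;Y) = 0.6365 + 0.6365 - 1.2425 = 0.0306 nats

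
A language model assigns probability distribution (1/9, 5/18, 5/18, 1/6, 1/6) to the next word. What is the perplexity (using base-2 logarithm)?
4.7257

Perplexity is 2^H (or exp(H) for natural log).

First, H = -Σ p log p = 2.2405 bits
Perplexity = 2^2.2405 = 4.7257

Interpretation: The model's uncertainty is equivalent to choosing uniformly among 4.7 options.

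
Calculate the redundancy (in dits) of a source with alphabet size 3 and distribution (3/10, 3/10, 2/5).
0.0042 dits

Redundancy measures how far a source is from maximum entropy:
R = H_max - H(X)

Maximum entropy for 3 symbols: H_max = log_10(3) = 0.4771 dits
Actual entropy: H(X) = 0.4729 dits
Redundancy: R = 0.4771 - 0.4729 = 0.0042 dits

This redundancy represents potential for compression: the source could be compressed by 0.0042 dits per symbol.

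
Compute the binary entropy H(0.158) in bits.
0.6295 bits

The binary entropy function is:
H(p) = -p log(p) - (1-p) log(1-p)

H(0.158) = -0.158 × log_2(0.158) - 0.842 × log_2(0.842)
H(0.158) = 0.6295 bits

Note: Binary entropy is maximized at p=0.5 (H=1 bit) and minimized at p=0 or p=1 (H=0).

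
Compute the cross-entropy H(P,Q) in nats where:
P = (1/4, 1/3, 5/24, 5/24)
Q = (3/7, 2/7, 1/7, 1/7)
1.4402 nats

Cross-entropy: H(P,Q) = -Σ p(x) log q(x)

Alternatively: H(P,Q) = H(P) + D_KL(P||Q)
H(P) = 1.3664 nats
D_KL(P||Q) = 0.0738 nats

H(P,Q) = 1.3664 + 0.0738 = 1.4402 nats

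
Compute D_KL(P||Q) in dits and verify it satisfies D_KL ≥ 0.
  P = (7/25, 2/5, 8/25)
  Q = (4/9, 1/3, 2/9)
0.0262 dits

KL divergence satisfies the Gibbs inequality: D_KL(P||Q) ≥ 0 for all distributions P, Q.

D_KL(P||Q) = Σ p(x) log(p(x)/q(x))
Term by term:
  x=0: 7/25 × log_10[(7/25)/(4/9)] = -0.0562
  x=1: 2/5 × log_10[(2/5)/(1/3)] = 0.0317
  x=2: 8/25 × log_10[(8/25)/(2/9)] = 0.0507
D_KL(P||Q) = 0.0262 dits

D_KL(P||Q) = 0.0262 ≥ 0 ✓

This non-negativity is a fundamental property: relative entropy cannot be negative because it measures how different Q is from P.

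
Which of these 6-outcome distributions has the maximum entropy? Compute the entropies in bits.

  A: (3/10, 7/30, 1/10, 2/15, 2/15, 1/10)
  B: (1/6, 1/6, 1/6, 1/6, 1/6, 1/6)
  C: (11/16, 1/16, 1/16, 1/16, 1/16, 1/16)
B

For a discrete distribution over n outcomes, entropy is maximized by the uniform distribution.

Computing entropies:
H(A) = 2.4505 bits
H(B) = 2.5850 bits
H(C) = 1.6216 bits

The uniform distribution (where all probabilities equal 1/6) achieves the maximum entropy of log_2(6) = 2.5850 bits.

Distribution B has the highest entropy.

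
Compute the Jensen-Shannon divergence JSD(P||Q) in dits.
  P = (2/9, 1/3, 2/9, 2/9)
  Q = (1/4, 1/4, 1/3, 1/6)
0.0048 dits

Jensen-Shannon divergence is:
JSD(P||Q) = 0.5 × D_KL(P||M) + 0.5 × D_KL(Q||M)
where M = 0.5 × (P + Q) is the mixture distribution.

M = 0.5 × (2/9, 1/3, 2/9, 2/9) + 0.5 × (1/4, 1/4, 1/3, 1/6) = (0.236111, 7/24, 5/18, 7/36)

D_KL(P||M) = 0.0048 dits
D_KL(Q||M) = 0.0047 dits

JSD(P||Q) = 0.5 × 0.0048 + 0.5 × 0.0047 = 0.0048 dits

Unlike KL divergence, JSD is symmetric and bounded: 0 ≤ JSD ≤ log(2).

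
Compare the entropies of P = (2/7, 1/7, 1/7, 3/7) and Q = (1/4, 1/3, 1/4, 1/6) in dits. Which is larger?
Q

Computing entropies in dits:
H(P) = 0.5546
H(Q) = 0.5898

Distribution Q has higher entropy.

Intuition: The distribution closer to uniform (more spread out) has higher entropy.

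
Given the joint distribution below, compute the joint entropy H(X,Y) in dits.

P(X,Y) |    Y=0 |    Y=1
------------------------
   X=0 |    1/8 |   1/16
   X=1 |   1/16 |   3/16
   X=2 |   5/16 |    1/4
0.7081 dits

Joint entropy is H(X,Y) = -Σ_{x,y} p(x,y) log p(x,y).

Summing over all non-zero entries:
H(X,Y) = -[1/8·log_10(1/8) + 1/16·log_10(1/16) + 1/16·log_10(1/16) + 3/16·log_10(3/16) + 5/16·log_10(5/16) + 1/4·log_10(1/4)]
H(X,Y) = 0.7081 dits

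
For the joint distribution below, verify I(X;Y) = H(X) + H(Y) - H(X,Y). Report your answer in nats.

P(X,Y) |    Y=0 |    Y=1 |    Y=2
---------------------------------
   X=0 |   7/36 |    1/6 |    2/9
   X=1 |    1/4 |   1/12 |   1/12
I(X;Y) = 0.0364 nats

Mutual information has multiple equivalent forms:
- I(X;Y) = H(X) - H(X|Y)
- I(X;Y) = H(Y) - H(Y|X)
- I(X;Y) = H(X) + H(Y) - H(X,Y)

Computing all quantities:
H(X) = 0.6792, H(Y) = 1.0693, H(X,Y) = 1.7120
H(X|Y) = 0.6428, H(Y|X) = 1.0328

Verification:
H(X) - H(X|Y) = 0.6792 - 0.6428 = 0.0364
H(Y) - H(Y|X) = 1.0693 - 1.0328 = 0.0364
H(X) + H(Y) - H(X,Y) = 0.6792 + 1.0693 - 1.7120 = 0.0364

All forms give I(X;Y) = 0.0364 nats. ✓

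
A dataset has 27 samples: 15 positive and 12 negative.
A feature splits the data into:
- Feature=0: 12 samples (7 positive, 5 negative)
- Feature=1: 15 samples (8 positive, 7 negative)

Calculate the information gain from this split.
0.0018 bits

Information Gain = H(Y) - H(Y|Feature)

Before split:
P(positive) = 15/27 = 0.5556
H(Y) = 0.9911 bits

After split:
Feature=0: H = 0.9799 bits (weight = 12/27)
Feature=1: H = 0.9968 bits (weight = 15/27)
H(Y|Feature) = (12/27)×0.9799 + (15/27)×0.9968 = 0.9893 bits

Information Gain = 0.9911 - 0.9893 = 0.0018 bits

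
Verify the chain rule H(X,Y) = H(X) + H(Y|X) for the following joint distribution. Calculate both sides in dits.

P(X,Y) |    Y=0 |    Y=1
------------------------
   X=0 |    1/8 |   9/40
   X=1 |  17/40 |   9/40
H(X,Y) = 0.5623, H(X) = 0.2812, H(Y|X) = 0.2812 (all in dits)

Chain rule: H(X,Y) = H(X) + H(Y|X)

Left side — joint entropy directly:
H(X,Y) = -Σ p(x,y) log p(x,y) = 0.5623 dits

Right side — compute H(Y|X) from the conditional distributions:
P(X) = (7/20, 13/20), so H(X) = 0.2812 dits
H(Y|X) = Σ_x P(X=x) · H(Y|X=x):
  P(Y|X=0) = (5/14, 9/14), H(Y|X=0) = 0.2831, weight P(X=0) = 7/20
  P(Y|X=1) = (17/26, 9/26), H(Y|X=1) = 0.2801, weight P(X=1) = 13/20
H(Y|X) = 0.2812 dits

H(X) + H(Y|X) = 0.2812 + 0.2812 = 0.5623 dits

Both sides equal 0.5623 dits. ✓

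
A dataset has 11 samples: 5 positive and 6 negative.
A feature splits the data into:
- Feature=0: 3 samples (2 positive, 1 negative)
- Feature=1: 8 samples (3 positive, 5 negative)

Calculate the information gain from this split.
0.0495 bits

Information Gain = H(Y) - H(Y|Feature)

Before split:
P(positive) = 5/11 = 0.4545
H(Y) = 0.9940 bits

After split:
Feature=0: H = 0.9183 bits (weight = 3/11)
Feature=1: H = 0.9544 bits (weight = 8/11)
H(Y|Feature) = (3/11)×0.9183 + (8/11)×0.9544 = 0.9446 bits

Information Gain = 0.9940 - 0.9446 = 0.0495 bits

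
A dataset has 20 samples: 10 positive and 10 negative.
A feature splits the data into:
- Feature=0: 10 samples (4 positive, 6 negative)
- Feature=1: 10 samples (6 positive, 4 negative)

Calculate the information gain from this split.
0.0290 bits

Information Gain = H(Y) - H(Y|Feature)

Before split:
P(positive) = 10/20 = 0.5000
H(Y) = 1.0000 bits

After split:
Feature=0: H = 0.9710 bits (weight = 10/20)
Feature=1: H = 0.9710 bits (weight = 10/20)
H(Y|Feature) = (10/20)×0.9710 + (10/20)×0.9710 = 0.9710 bits

Information Gain = 1.0000 - 0.9710 = 0.0290 bits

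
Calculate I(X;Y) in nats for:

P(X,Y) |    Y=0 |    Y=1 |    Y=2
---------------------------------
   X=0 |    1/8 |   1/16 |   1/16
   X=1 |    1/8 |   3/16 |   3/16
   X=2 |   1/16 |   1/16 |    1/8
0.0338 nats

Mutual information: I(X;Y) = H(X) + H(Y) - H(X,Y)

Marginals:
P(X) = (1/4, 1/2, 1/4), H(X) = 1.0397 nats
P(Y) = (5/16, 5/16, 3/8), H(Y) = 1.0948 nats

Joint entropy: H(X,Y) = 2.1007 nats

I(X;Y) = 1.0397 + 1.0948 - 2.1007 = 0.0338 nats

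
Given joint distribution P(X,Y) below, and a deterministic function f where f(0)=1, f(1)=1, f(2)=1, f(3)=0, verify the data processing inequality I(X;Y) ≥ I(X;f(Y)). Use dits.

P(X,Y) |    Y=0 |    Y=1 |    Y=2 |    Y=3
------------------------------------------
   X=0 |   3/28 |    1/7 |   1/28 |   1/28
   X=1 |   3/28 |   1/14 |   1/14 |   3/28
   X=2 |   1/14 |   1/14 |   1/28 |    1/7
I(X;Y) = 0.0279, I(X;f(Y)) = 0.0205, inequality holds: 0.0279 ≥ 0.0205

Data Processing Inequality: For any Markov chain X → Y → Z, we have I(X;Y) ≥ I(X;Z).

Here Z = f(Y) is a deterministic function of Y, forming X → Y → Z.

Original I(X;Y) = 0.0279 dits

After applying f:
P(X,Z) where Z=f(Y):
- P(X,Z=0) = P(X,Y=3)
- P(X,Z=1) = P(X,Y=0) + P(X,Y=1) + P(X,Y=2)

I(X;Z) = I(X;f(Y)) = 0.0205 dits

Verification: 0.0279 ≥ 0.0205 ✓

Information cannot be created by processing; the function f can only lose information about X.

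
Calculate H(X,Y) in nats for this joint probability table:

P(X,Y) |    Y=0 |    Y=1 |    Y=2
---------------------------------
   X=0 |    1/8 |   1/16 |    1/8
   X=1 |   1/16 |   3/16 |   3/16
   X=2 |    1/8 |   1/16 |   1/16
2.1007 nats

Joint entropy is H(X,Y) = -Σ_{x,y} p(x,y) log p(x,y).

Summing over all non-zero entries:
H(X,Y) = -[1/8·log_e(1/8) + 1/16·log_e(1/16) + 1/8·log_e(1/8) + 1/16·log_e(1/16) + 3/16·log_e(3/16) + 3/16·log_e(3/16) + 1/8·log_e(1/8) + 1/16·log_e(1/16) + 1/16·log_e(1/16)]
H(X,Y) = 2.1007 nats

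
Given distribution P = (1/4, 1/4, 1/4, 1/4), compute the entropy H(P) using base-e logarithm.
1.3863 nats

Shannon entropy is H(X) = -Σ p(x) log p(x).

For P = (1/4, 1/4, 1/4, 1/4):
H = -1/4 × log_e(1/4) -1/4 × log_e(1/4) -1/4 × log_e(1/4) -1/4 × log_e(1/4)
H = 1.3863 nats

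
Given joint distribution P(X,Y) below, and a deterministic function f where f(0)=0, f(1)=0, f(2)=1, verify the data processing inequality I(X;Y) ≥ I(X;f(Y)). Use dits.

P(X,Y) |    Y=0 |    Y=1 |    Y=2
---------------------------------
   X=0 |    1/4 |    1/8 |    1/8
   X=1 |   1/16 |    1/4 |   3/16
I(X;Y) = 0.0381, I(X;f(Y)) = 0.0040, inequality holds: 0.0381 ≥ 0.0040

Data Processing Inequality: For any Markov chain X → Y → Z, we have I(X;Y) ≥ I(X;Z).

Here Z = f(Y) is a deterministic function of Y, forming X → Y → Z.

Original I(X;Y) = 0.0381 dits

After applying f:
P(X,Z) where Z=f(Y):
- P(X,Z=0) = P(X,Y=0) + P(X,Y=1)
- P(X,Z=1) = P(X,Y=2)

I(X;Z) = I(X;f(Y)) = 0.0040 dits

Verification: 0.0381 ≥ 0.0040 ✓

Information cannot be created by processing; the function f can only lose information about X.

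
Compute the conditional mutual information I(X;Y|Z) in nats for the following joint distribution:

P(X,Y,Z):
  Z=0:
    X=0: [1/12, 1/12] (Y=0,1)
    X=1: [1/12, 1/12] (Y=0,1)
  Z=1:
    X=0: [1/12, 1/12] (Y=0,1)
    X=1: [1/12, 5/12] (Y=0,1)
0.0341 nats

Conditional mutual information: I(X;Y|Z) = H(X|Z) + H(Y|Z) - H(X,Y|Z)

H(Z) = 0.6365
H(X,Z) = 1.2425 → H(X|Z) = 0.6059
H(Y,Z) = 1.2425 → H(Y|Z) = 0.6059
H(X,Y,Z) = 1.8143 → H(X,Y|Z) = 1.1778

I(X;Y|Z) = 0.6059 + 0.6059 - 1.1778 = 0.0341 nats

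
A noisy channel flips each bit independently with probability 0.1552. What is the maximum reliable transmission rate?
0.3773 bits

For a binary symmetric channel (BSC) with error probability p:
Capacity C = 1 - H(p) bits per symbol

where H(p) = -p log₂(p) - (1-p) log₂(1-p) is the binary entropy function.

H(0.1552) = 0.6227 bits
C = 1 - 0.6227 = 0.3773 bits per symbol

This means we can reliably transmit up to 0.3773 bits of information per channel use.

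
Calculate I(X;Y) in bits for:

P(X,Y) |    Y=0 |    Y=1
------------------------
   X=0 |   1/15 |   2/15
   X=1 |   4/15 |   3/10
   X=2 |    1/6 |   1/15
0.0497 bits

Mutual information: I(X;Y) = H(X) + H(Y) - H(X,Y)

Marginals:
P(X) = (1/5, 17/30, 7/30), H(X) = 1.4186 bits
P(Y) = (1/2, 1/2), H(Y) = 1.0000 bits

Joint entropy: H(X,Y) = 2.3689 bits

I(X;Y) = 1.4186 + 1.0000 - 2.3689 = 0.0497 bits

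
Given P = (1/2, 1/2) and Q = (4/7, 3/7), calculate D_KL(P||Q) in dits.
0.0045 dits

KL divergence: D_KL(P||Q) = Σ p(x) log(p(x)/q(x))

Computing term by term:
  x=0: 1/2 × log_10[(1/2)/(4/7)] = 1/2 × -0.0580 = -0.0290
  x=1: 1/2 × log_10[(1/2)/(3/7)] = 1/2 × 0.0669 = 0.0335

D_KL(P||Q) = 0.0045 dits

Note: KL divergence is always non-negative and equals 0 iff P = Q.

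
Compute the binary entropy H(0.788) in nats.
0.5166 nats

The binary entropy function is:
H(p) = -p log(p) - (1-p) log(1-p)

H(0.788) = -0.788 × log_e(0.788) - 0.212 × log_e(0.212)
H(0.788) = 0.5166 nats

Note: Binary entropy is maximized at p=0.5 (H=1 bit) and minimized at p=0 or p=1 (H=0).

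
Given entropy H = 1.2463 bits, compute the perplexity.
2.3723

Perplexity is 2^H (or exp(H) for natural log).

H = 1.2463 bits
Perplexity = 2^1.2463 = 2.3723

Interpretation: The model's uncertainty is equivalent to choosing uniformly among 2.4 options.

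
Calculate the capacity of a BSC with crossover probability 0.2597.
0.1737 bits

For a binary symmetric channel (BSC) with error probability p:
Capacity C = 1 - H(p) bits per symbol

where H(p) = -p log₂(p) - (1-p) log₂(1-p) is the binary entropy function.

H(0.2597) = 0.8263 bits
C = 1 - 0.8263 = 0.1737 bits per symbol

This means we can reliably transmit up to 0.1737 bits of information per channel use.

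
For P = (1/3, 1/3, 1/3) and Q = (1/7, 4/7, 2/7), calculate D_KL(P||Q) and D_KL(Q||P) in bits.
D_KL(P||Q) = 0.2224, D_KL(Q||P) = 0.2062

KL divergence is not symmetric: D_KL(P||Q) ≠ D_KL(Q||P) in general.

D_KL(P||Q) = 0.2224 bits
D_KL(Q||P) = 0.2062 bits

No, they are not equal!

This asymmetry is why KL divergence is not a true distance metric.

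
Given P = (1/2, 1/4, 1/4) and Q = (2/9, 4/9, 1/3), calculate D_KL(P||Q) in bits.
0.2737 bits

KL divergence: D_KL(P||Q) = Σ p(x) log(p(x)/q(x))

Computing term by term:
  x=0: 1/2 × log_2[(1/2)/(2/9)] = 1/2 × 1.1699 = 0.5850
  x=1: 1/4 × log_2[(1/4)/(4/9)] = 1/4 × -0.8301 = -0.2075
  x=2: 1/4 × log_2[(1/4)/(1/3)] = 1/4 × -0.4150 = -0.1038

D_KL(P||Q) = 0.2737 bits

Note: KL divergence is always non-negative and equals 0 iff P = Q.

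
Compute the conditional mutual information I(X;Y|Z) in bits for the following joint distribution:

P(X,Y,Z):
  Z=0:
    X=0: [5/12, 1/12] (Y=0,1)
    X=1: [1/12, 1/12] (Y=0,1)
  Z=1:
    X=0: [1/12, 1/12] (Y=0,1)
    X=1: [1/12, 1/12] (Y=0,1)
0.0492 bits

Conditional mutual information: I(X;Y|Z) = H(X|Z) + H(Y|Z) - H(X,Y|Z)

H(Z) = 0.9183
H(X,Z) = 1.7925 → H(X|Z) = 0.8742
H(Y,Z) = 1.7925 → H(Y|Z) = 0.8742
H(X,Y,Z) = 2.6175 → H(X,Y|Z) = 1.6992

I(X;Y|Z) = 0.8742 + 0.8742 - 1.6992 = 0.0492 bits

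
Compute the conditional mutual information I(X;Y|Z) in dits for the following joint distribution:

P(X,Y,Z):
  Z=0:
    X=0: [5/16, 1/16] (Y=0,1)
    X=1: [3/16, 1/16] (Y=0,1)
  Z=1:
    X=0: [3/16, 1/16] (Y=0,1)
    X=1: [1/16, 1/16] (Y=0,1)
0.0064 dits

Conditional mutual information: I(X;Y|Z) = H(X|Z) + H(Y|Z) - H(X,Y|Z)

H(Z) = 0.2873
H(X,Z) = 0.5737 → H(X|Z) = 0.2863
H(Y,Z) = 0.5268 → H(Y|Z) = 0.2395
H(X,Y,Z) = 0.8068 → H(X,Y|Z) = 0.5195

I(X;Y|Z) = 0.2863 + 0.2395 - 0.5195 = 0.0064 dits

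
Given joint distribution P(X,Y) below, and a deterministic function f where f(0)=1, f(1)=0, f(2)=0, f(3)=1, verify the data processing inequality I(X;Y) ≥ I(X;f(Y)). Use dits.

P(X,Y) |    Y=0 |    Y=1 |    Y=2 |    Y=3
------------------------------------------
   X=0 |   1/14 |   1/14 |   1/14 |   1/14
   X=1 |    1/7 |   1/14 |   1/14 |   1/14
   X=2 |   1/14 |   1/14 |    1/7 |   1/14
I(X;Y) = 0.0123, I(X;f(Y)) = 0.0062, inequality holds: 0.0123 ≥ 0.0062

Data Processing Inequality: For any Markov chain X → Y → Z, we have I(X;Y) ≥ I(X;Z).

Here Z = f(Y) is a deterministic function of Y, forming X → Y → Z.

Original I(X;Y) = 0.0123 dits

After applying f:
P(X,Z) where Z=f(Y):
- P(X,Z=0) = P(X,Y=1) + P(X,Y=2)
- P(X,Z=1) = P(X,Y=0) + P(X,Y=3)

I(X;Z) = I(X;f(Y)) = 0.0062 dits

Verification: 0.0123 ≥ 0.0062 ✓

Information cannot be created by processing; the function f can only lose information about X.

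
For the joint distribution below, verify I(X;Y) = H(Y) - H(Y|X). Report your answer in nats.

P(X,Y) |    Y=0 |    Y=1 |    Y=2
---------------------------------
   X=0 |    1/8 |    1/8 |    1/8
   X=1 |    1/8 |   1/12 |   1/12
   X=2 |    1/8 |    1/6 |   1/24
I(X;Y) = 0.0307 nats

Mutual information has multiple equivalent forms:
- I(X;Y) = H(X) - H(X|Y)
- I(X;Y) = H(Y) - H(Y|X)
- I(X;Y) = H(X) + H(Y) - H(X,Y)

Computing all quantities:
H(X) = 1.0934, H(Y) = 1.0822, H(X,Y) = 2.1448
H(X|Y) = 1.0627, H(Y|X) = 1.0515

Verification:
H(X) - H(X|Y) = 1.0934 - 1.0627 = 0.0307
H(Y) - H(Y|X) = 1.0822 - 1.0515 = 0.0307
H(X) + H(Y) - H(X,Y) = 1.0934 + 1.0822 - 2.1448 = 0.0307

All forms give I(X;Y) = 0.0307 nats. ✓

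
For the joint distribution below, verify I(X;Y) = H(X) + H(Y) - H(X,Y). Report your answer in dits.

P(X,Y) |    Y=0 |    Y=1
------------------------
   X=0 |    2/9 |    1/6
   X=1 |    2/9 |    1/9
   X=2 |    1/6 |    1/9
I(X;Y) = 0.0015 dits

Mutual information has multiple equivalent forms:
- I(X;Y) = H(X) - H(X|Y)
- I(X;Y) = H(Y) - H(Y|X)
- I(X;Y) = H(X) + H(Y) - H(X,Y)

Computing all quantities:
H(X) = 0.4731, H(Y) = 0.2902, H(X,Y) = 0.7618
H(X|Y) = 0.4715, H(Y|X) = 0.2887

Verification:
H(X) - H(X|Y) = 0.4731 - 0.4715 = 0.0015
H(Y) - H(Y|X) = 0.2902 - 0.2887 = 0.0015
H(X) + H(Y) - H(X,Y) = 0.4731 + 0.2902 - 0.7618 = 0.0015

All forms give I(X;Y) = 0.0015 dits. ✓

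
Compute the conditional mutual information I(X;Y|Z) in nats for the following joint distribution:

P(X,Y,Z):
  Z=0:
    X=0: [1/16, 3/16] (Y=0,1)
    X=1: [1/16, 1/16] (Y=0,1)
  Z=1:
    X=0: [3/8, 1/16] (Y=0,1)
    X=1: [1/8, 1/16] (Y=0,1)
0.0254 nats

Conditional mutual information: I(X;Y|Z) = H(X|Z) + H(Y|Z) - H(X,Y|Z)

H(Z) = 0.6616
H(X,Z) = 1.2820 → H(X|Z) = 0.6205
H(Y,Z) = 1.2130 → H(Y|Z) = 0.5514
H(X,Y,Z) = 1.8080 → H(X,Y|Z) = 1.1465

I(X;Y|Z) = 0.6205 + 0.5514 - 1.1465 = 0.0254 nats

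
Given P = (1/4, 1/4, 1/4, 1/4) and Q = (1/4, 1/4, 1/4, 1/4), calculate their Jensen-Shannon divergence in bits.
0.0000 bits

Jensen-Shannon divergence is:
JSD(P||Q) = 0.5 × D_KL(P||M) + 0.5 × D_KL(Q||M)
where M = 0.5 × (P + Q) is the mixture distribution.

M = 0.5 × (1/4, 1/4, 1/4, 1/4) + 0.5 × (1/4, 1/4, 1/4, 1/4) = (1/4, 1/4, 1/4, 1/4)

D_KL(P||M) = 0.0000 bits
D_KL(Q||M) = 0.0000 bits

JSD(P||Q) = 0.5 × 0.0000 + 0.5 × 0.0000 = 0.0000 bits

Unlike KL divergence, JSD is symmetric and bounded: 0 ≤ JSD ≤ log(2).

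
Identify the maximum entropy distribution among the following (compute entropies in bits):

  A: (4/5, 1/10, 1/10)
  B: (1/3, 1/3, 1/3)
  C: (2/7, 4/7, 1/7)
B

For a discrete distribution over n outcomes, entropy is maximized by the uniform distribution.

Computing entropies:
H(A) = 0.9219 bits
H(B) = 1.5850 bits
H(C) = 1.3788 bits

The uniform distribution (where all probabilities equal 1/3) achieves the maximum entropy of log_2(3) = 1.5850 bits.

Distribution B has the highest entropy.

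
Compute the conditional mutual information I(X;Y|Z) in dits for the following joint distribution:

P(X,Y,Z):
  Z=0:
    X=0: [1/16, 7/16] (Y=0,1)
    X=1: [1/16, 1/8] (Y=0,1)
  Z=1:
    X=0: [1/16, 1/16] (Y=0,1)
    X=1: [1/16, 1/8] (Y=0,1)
0.0098 dits

Conditional mutual information: I(X;Y|Z) = H(X|Z) + H(Y|Z) - H(X,Y|Z)

H(Z) = 0.2697
H(X,Z) = 0.5360 → H(X|Z) = 0.2663
H(Y,Z) = 0.5026 → H(Y|Z) = 0.2329
H(X,Y,Z) = 0.7591 → H(X,Y|Z) = 0.4894

I(X;Y|Z) = 0.2663 + 0.2329 - 0.4894 = 0.0098 dits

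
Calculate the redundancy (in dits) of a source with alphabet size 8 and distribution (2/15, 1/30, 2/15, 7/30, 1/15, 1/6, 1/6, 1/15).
0.0568 dits

Redundancy measures how far a source is from maximum entropy:
R = H_max - H(X)

Maximum entropy for 8 symbols: H_max = log_10(8) = 0.9031 dits
Actual entropy: H(X) = 0.8463 dits
Redundancy: R = 0.9031 - 0.8463 = 0.0568 dits

This redundancy represents potential for compression: the source could be compressed by 0.0568 dits per symbol.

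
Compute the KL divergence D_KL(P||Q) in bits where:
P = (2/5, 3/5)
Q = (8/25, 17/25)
0.0204 bits

KL divergence: D_KL(P||Q) = Σ p(x) log(p(x)/q(x))

Computing term by term:
  x=0: 2/5 × log_2[(2/5)/(8/25)] = 2/5 × 0.3219 = 0.1288
  x=1: 3/5 × log_2[(3/5)/(17/25)] = 3/5 × -0.1806 = -0.1083

D_KL(P||Q) = 0.0204 bits

Note: KL divergence is always non-negative and equals 0 iff P = Q.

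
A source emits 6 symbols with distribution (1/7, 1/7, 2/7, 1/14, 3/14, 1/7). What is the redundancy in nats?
0.0813 nats

Redundancy measures how far a source is from maximum entropy:
R = H_max - H(X)

Maximum entropy for 6 symbols: H_max = log_e(6) = 1.7918 nats
Actual entropy: H(X) = 1.7105 nats
Redundancy: R = 1.7918 - 1.7105 = 0.0813 nats

This redundancy represents potential for compression: the source could be compressed by 0.0813 nats per symbol.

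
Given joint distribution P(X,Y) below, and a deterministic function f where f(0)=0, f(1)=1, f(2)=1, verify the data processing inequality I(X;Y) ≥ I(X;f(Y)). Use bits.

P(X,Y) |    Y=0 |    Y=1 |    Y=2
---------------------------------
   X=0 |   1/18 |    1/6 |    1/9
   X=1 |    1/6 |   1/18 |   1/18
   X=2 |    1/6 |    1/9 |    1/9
I(X;Y) = 0.0990, I(X;f(Y)) = 0.0946, inequality holds: 0.0990 ≥ 0.0946

Data Processing Inequality: For any Markov chain X → Y → Z, we have I(X;Y) ≥ I(X;Z).

Here Z = f(Y) is a deterministic function of Y, forming X → Y → Z.

Original I(X;Y) = 0.0990 bits

After applying f:
P(X,Z) where Z=f(Y):
- P(X,Z=0) = P(X,Y=0)
- P(X,Z=1) = P(X,Y=1) + P(X,Y=2)

I(X;Z) = I(X;f(Y)) = 0.0946 bits

Verification: 0.0990 ≥ 0.0946 ✓

Information cannot be created by processing; the function f can only lose information about X.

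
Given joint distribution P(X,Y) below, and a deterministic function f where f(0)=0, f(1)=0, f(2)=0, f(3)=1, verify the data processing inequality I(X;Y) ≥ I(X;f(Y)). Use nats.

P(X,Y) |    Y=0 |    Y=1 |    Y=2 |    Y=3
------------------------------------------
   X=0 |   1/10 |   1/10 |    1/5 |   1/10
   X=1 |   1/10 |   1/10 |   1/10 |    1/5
I(X;Y) = 0.0340, I(X;f(Y)) = 0.0242, inequality holds: 0.0340 ≥ 0.0242

Data Processing Inequality: For any Markov chain X → Y → Z, we have I(X;Y) ≥ I(X;Z).

Here Z = f(Y) is a deterministic function of Y, forming X → Y → Z.

Original I(X;Y) = 0.0340 nats

After applying f:
P(X,Z) where Z=f(Y):
- P(X,Z=0) = P(X,Y=0) + P(X,Y=1) + P(X,Y=2)
- P(X,Z=1) = P(X,Y=3)

I(X;Z) = I(X;f(Y)) = 0.0242 nats

Verification: 0.0340 ≥ 0.0242 ✓

Information cannot be created by processing; the function f can only lose information about X.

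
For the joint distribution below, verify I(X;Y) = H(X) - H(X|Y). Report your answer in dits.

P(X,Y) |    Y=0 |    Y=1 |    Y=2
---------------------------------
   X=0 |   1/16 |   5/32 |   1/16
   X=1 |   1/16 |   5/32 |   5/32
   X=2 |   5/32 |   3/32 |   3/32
I(X;Y) = 0.0234 dits

Mutual information has multiple equivalent forms:
- I(X;Y) = H(X) - H(X|Y)
- I(X;Y) = H(Y) - H(Y|X)
- I(X;Y) = H(X) + H(Y) - H(X,Y)

Computing all quantities:
H(X) = 0.4741, H(Y) = 0.4717, H(X,Y) = 0.9224
H(X|Y) = 0.4507, H(Y|X) = 0.4483

Verification:
H(X) - H(X|Y) = 0.4741 - 0.4507 = 0.0234
H(Y) - H(Y|X) = 0.4717 - 0.4483 = 0.0234
H(X) + H(Y) - H(X,Y) = 0.4741 + 0.4717 - 0.9224 = 0.0234

All forms give I(X;Y) = 0.0234 dits. ✓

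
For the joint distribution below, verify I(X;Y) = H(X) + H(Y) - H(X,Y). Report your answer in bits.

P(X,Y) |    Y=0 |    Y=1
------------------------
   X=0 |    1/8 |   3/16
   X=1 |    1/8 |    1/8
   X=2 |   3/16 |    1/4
I(X;Y) = 0.0042 bits

Mutual information has multiple equivalent forms:
- I(X;Y) = H(X) - H(X|Y)
- I(X;Y) = H(Y) - H(Y|X)
- I(X;Y) = H(X) + H(Y) - H(X,Y)

Computing all quantities:
H(X) = 1.5462, H(Y) = 0.9887, H(X,Y) = 2.5306
H(X|Y) = 1.5419, H(Y|X) = 0.9845

Verification:
H(X) - H(X|Y) = 1.5462 - 1.5419 = 0.0042
H(Y) - H(Y|X) = 0.9887 - 0.9845 = 0.0042
H(X) + H(Y) - H(X,Y) = 1.5462 + 0.9887 - 2.5306 = 0.0042

All forms give I(X;Y) = 0.0042 bits. ✓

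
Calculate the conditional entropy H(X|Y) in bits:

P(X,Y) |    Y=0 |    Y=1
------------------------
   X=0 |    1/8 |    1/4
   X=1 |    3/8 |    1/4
0.9056 bits

Using the chain rule: H(X|Y) = H(X,Y) - H(Y)

First, compute H(X,Y) = 1.9056 bits

Marginal P(Y) = (1/2, 1/2)
H(Y) = 1.0000 bits

H(X|Y) = H(X,Y) - H(Y) = 1.9056 - 1.0000 = 0.9056 bits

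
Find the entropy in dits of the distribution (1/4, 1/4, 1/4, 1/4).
0.6021 dits

Shannon entropy is H(X) = -Σ p(x) log p(x).

For P = (1/4, 1/4, 1/4, 1/4):
H = -1/4 × log_10(1/4) -1/4 × log_10(1/4) -1/4 × log_10(1/4) -1/4 × log_10(1/4)
H = 0.6021 dits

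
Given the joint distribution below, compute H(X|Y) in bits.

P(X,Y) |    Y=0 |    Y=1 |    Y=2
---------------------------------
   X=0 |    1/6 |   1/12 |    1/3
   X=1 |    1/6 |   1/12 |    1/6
0.9591 bits

Using the chain rule: H(X|Y) = H(X,Y) - H(Y)

First, compute H(X,Y) = 2.4183 bits

Marginal P(Y) = (1/3, 1/6, 1/2)
H(Y) = 1.4591 bits

H(X|Y) = H(X,Y) - H(Y) = 2.4183 - 1.4591 = 0.9591 bits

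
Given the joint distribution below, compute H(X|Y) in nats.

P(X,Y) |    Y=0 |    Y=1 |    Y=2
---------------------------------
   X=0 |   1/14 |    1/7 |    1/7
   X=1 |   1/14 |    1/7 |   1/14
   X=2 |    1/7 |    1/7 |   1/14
1.0650 nats

Using the chain rule: H(X|Y) = H(X,Y) - H(Y)

First, compute H(X,Y) = 2.1440 nats

Marginal P(Y) = (2/7, 3/7, 2/7)
H(Y) = 1.0790 nats

H(X|Y) = H(X,Y) - H(Y) = 2.1440 - 1.0790 = 1.0650 nats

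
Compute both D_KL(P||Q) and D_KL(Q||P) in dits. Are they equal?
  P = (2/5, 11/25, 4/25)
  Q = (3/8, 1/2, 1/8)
D_KL(P||Q) = 0.0039, D_KL(Q||P) = 0.0038

KL divergence is not symmetric: D_KL(P||Q) ≠ D_KL(Q||P) in general.

D_KL(P||Q) = 0.0039 dits
D_KL(Q||P) = 0.0038 dits

No, they are not equal!

This asymmetry is why KL divergence is not a true distance metric.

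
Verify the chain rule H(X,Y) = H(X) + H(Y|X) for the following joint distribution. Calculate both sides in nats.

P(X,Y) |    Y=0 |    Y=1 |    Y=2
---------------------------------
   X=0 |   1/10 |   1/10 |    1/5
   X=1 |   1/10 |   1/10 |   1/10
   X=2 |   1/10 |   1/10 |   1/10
H(X,Y) = 2.1640, H(X) = 1.0889, H(Y|X) = 1.0751 (all in nats)

Chain rule: H(X,Y) = H(X) + H(Y|X)

Left side — joint entropy directly:
H(X,Y) = -Σ p(x,y) log p(x,y) = 2.1640 nats

Right side — compute H(Y|X) from the conditional distributions:
P(X) = (2/5, 3/10, 3/10), so H(X) = 1.0889 nats
H(Y|X) = Σ_x P(X=x) · H(Y|X=x):
  P(Y|X=0) = (1/4, 1/4, 1/2), H(Y|X=0) = 1.0397, weight P(X=0) = 2/5
  P(Y|X=1) = (1/3, 1/3, 1/3), H(Y|X=1) = 1.0986, weight P(X=1) = 3/10
  P(Y|X=2) = (1/3, 1/3, 1/3), H(Y|X=2) = 1.0986, weight P(X=2) = 3/10
H(Y|X) = 1.0751 nats

H(X) + H(Y|X) = 1.0889 + 1.0751 = 2.1640 nats

Both sides equal 2.1640 nats. ✓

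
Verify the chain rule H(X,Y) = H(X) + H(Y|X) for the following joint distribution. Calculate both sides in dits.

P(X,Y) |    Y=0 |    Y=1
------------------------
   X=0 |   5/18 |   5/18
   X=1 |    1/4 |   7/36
H(X,Y) = 0.5979, H(X) = 0.2983, H(Y|X) = 0.2995 (all in dits)

Chain rule: H(X,Y) = H(X) + H(Y|X)

Left side — joint entropy directly:
H(X,Y) = -Σ p(x,y) log p(x,y) = 0.5979 dits

Right side — compute H(Y|X) from the conditional distributions:
P(X) = (5/9, 4/9), so H(X) = 0.2983 dits
H(Y|X) = Σ_x P(X=x) · H(Y|X=x):
  P(Y|X=0) = (1/2, 1/2), H(Y|X=0) = 0.3010, weight P(X=0) = 5/9
  P(Y|X=1) = (9/16, 7/16), H(Y|X=1) = 0.2976, weight P(X=1) = 4/9
H(Y|X) = 0.2995 dits

H(X) + H(Y|X) = 0.2983 + 0.2995 = 0.5979 dits

Both sides equal 0.5979 dits. ✓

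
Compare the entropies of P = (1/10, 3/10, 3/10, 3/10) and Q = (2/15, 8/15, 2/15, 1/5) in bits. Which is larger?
P

Computing entropies in bits:
H(P) = 1.8955
H(Q) = 1.7232

Distribution P has higher entropy.

Intuition: The distribution closer to uniform (more spread out) has higher entropy.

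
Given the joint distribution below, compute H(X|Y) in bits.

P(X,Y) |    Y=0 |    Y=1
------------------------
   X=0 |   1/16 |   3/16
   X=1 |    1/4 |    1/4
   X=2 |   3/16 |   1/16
1.4056 bits

Using the chain rule: H(X|Y) = H(X,Y) - H(Y)

First, compute H(X,Y) = 2.4056 bits

Marginal P(Y) = (1/2, 1/2)
H(Y) = 1.0000 bits

H(X|Y) = H(X,Y) - H(Y) = 2.4056 - 1.0000 = 1.4056 bits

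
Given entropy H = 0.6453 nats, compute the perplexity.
1.9066

Perplexity is e^H (or exp(H) for natural log).

H = 0.6453 nats
Perplexity = e^0.6453 = 1.9066

Interpretation: The model's uncertainty is equivalent to choosing uniformly among 1.9 options.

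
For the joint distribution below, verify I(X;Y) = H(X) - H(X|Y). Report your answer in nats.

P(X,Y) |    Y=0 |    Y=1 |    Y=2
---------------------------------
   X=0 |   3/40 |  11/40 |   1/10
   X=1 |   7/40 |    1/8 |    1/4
I(X;Y) = 0.0776 nats

Mutual information has multiple equivalent forms:
- I(X;Y) = H(X) - H(X|Y)
- I(X;Y) = H(Y) - H(Y|X)
- I(X;Y) = H(X) + H(Y) - H(X,Y)

Computing all quantities:
H(X) = 0.6881, H(Y) = 1.0805, H(X,Y) = 1.6911
H(X|Y) = 0.6105, H(Y|X) = 1.0029

Verification:
H(X) - H(X|Y) = 0.6881 - 0.6105 = 0.0776
H(Y) - H(Y|X) = 1.0805 - 1.0029 = 0.0776
H(X) + H(Y) - H(X,Y) = 0.6881 + 1.0805 - 1.6911 = 0.0776

All forms give I(X;Y) = 0.0776 nats. ✓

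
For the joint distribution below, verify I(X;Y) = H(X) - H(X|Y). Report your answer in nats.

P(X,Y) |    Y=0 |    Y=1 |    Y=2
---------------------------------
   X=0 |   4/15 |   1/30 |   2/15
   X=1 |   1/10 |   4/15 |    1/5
I(X;Y) = 0.1404 nats

Mutual information has multiple equivalent forms:
- I(X;Y) = H(X) - H(X|Y)
- I(X;Y) = H(Y) - H(Y|X)
- I(X;Y) = H(X) + H(Y) - H(X,Y)

Computing all quantities:
H(X) = 0.6842, H(Y) = 1.0953, H(X,Y) = 1.6391
H(X|Y) = 0.5438, H(Y|X) = 0.9549

Verification:
H(X) - H(X|Y) = 0.6842 - 0.5438 = 0.1404
H(Y) - H(Y|X) = 1.0953 - 0.9549 = 0.1404
H(X) + H(Y) - H(X,Y) = 0.6842 + 1.0953 - 1.6391 = 0.1404

All forms give I(X;Y) = 0.1404 nats. ✓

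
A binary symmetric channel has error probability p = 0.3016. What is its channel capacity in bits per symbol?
0.1168 bits

For a binary symmetric channel (BSC) with error probability p:
Capacity C = 1 - H(p) bits per symbol

where H(p) = -p log₂(p) - (1-p) log₂(1-p) is the binary entropy function.

H(0.3016) = 0.8832 bits
C = 1 - 0.8832 = 0.1168 bits per symbol

This means we can reliably transmit up to 0.1168 bits of information per channel use.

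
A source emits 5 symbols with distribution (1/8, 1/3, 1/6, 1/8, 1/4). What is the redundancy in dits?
0.0340 dits

Redundancy measures how far a source is from maximum entropy:
R = H_max - H(X)

Maximum entropy for 5 symbols: H_max = log_10(5) = 0.6990 dits
Actual entropy: H(X) = 0.6650 dits
Redundancy: R = 0.6990 - 0.6650 = 0.0340 dits

This redundancy represents potential for compression: the source could be compressed by 0.0340 dits per symbol.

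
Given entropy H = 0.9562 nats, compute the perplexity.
2.6018

Perplexity is e^H (or exp(H) for natural log).

H = 0.9562 nats
Perplexity = e^0.9562 = 2.6018

Interpretation: The model's uncertainty is equivalent to choosing uniformly among 2.6 options.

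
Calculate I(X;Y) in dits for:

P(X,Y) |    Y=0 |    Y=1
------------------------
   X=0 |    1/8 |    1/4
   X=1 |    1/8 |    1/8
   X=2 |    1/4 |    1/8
0.0184 dits

Mutual information: I(X;Y) = H(X) + H(Y) - H(X,Y)

Marginals:
P(X) = (3/8, 1/4, 3/8), H(X) = 0.4700 dits
P(Y) = (1/2, 1/2), H(Y) = 0.3010 dits

Joint entropy: H(X,Y) = 0.7526 dits

I(X;Y) = 0.4700 + 0.3010 - 0.7526 = 0.0184 dits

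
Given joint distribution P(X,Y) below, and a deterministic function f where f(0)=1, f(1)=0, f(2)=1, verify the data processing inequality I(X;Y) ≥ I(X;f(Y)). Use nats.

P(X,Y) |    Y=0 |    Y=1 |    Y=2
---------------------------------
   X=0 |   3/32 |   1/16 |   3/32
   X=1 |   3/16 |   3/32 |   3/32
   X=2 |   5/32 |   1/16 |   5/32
I(X;Y) = 0.0152, I(X;f(Y)) = 0.0049, inequality holds: 0.0152 ≥ 0.0049

Data Processing Inequality: For any Markov chain X → Y → Z, we have I(X;Y) ≥ I(X;Z).

Here Z = f(Y) is a deterministic function of Y, forming X → Y → Z.

Original I(X;Y) = 0.0152 nats

After applying f:
P(X,Z) where Z=f(Y):
- P(X,Z=0) = P(X,Y=1)
- P(X,Z=1) = P(X,Y=0) + P(X,Y=2)

I(X;Z) = I(X;f(Y)) = 0.0049 nats

Verification: 0.0152 ≥ 0.0049 ✓

Information cannot be created by processing; the function f can only lose information about X.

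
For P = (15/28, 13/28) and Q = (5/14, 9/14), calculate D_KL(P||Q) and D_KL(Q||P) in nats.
D_KL(P||Q) = 0.0661, D_KL(Q||P) = 0.0644

KL divergence is not symmetric: D_KL(P||Q) ≠ D_KL(Q||P) in general.

D_KL(P||Q) = 0.0661 nats
D_KL(Q||P) = 0.0644 nats

No, they are not equal!

This asymmetry is why KL divergence is not a true distance metric.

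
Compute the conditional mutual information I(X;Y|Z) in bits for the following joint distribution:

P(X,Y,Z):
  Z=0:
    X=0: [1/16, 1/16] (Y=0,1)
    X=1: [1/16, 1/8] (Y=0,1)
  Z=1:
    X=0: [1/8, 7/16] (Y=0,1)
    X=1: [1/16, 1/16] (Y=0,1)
0.0326 bits

Conditional mutual information: I(X;Y|Z) = H(X|Z) + H(Y|Z) - H(X,Y|Z)

H(Z) = 0.8960
H(X,Z) = 1.6697 → H(X|Z) = 0.7737
H(Y,Z) = 1.7806 → H(Y|Z) = 0.8846
H(X,Y,Z) = 2.5218 → H(X,Y|Z) = 1.6257

I(X;Y|Z) = 0.7737 + 0.8846 - 1.6257 = 0.0326 bits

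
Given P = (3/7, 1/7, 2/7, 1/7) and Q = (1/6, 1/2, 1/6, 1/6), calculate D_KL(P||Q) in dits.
0.1554 dits

KL divergence: D_KL(P||Q) = Σ p(x) log(p(x)/q(x))

Computing term by term:
  x=0: 3/7 × log_10[(3/7)/(1/6)] = 3/7 × 0.4102 = 0.1758
  x=1: 1/7 × log_10[(1/7)/(1/2)] = 1/7 × -0.5441 = -0.0777
  x=2: 2/7 × log_10[(2/7)/(1/6)] = 2/7 × 0.2341 = 0.0669
  x=3: 1/7 × log_10[(1/7)/(1/6)] = 1/7 × -0.0669 = -0.0096

D_KL(P||Q) = 0.1554 dits

Note: KL divergence is always non-negative and equals 0 iff P = Q.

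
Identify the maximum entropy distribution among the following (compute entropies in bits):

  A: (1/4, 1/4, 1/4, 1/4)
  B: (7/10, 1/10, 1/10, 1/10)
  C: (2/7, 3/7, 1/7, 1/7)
A

For a discrete distribution over n outcomes, entropy is maximized by the uniform distribution.

Computing entropies:
H(A) = 2.0000 bits
H(B) = 1.3568 bits
H(C) = 1.8424 bits

The uniform distribution (where all probabilities equal 1/4) achieves the maximum entropy of log_2(4) = 2.0000 bits.

Distribution A has the highest entropy.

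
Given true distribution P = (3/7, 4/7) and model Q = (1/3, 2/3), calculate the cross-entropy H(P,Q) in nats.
0.7025 nats

Cross-entropy: H(P,Q) = -Σ p(x) log q(x)

Alternatively: H(P,Q) = H(P) + D_KL(P||Q)
H(P) = 0.6829 nats
D_KL(P||Q) = 0.0196 nats

H(P,Q) = 0.6829 + 0.0196 = 0.7025 nats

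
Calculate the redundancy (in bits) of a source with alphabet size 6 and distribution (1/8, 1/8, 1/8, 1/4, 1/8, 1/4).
0.0850 bits

Redundancy measures how far a source is from maximum entropy:
R = H_max - H(X)

Maximum entropy for 6 symbols: H_max = log_2(6) = 2.5850 bits
Actual entropy: H(X) = 2.5000 bits
Redundancy: R = 2.5850 - 2.5000 = 0.0850 bits

This redundancy represents potential for compression: the source could be compressed by 0.0850 bits per symbol.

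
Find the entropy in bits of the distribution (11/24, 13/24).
0.9950 bits

Shannon entropy is H(X) = -Σ p(x) log p(x).

For P = (11/24, 13/24):
H = -11/24 × log_2(11/24) -13/24 × log_2(13/24)
H = 0.9950 bits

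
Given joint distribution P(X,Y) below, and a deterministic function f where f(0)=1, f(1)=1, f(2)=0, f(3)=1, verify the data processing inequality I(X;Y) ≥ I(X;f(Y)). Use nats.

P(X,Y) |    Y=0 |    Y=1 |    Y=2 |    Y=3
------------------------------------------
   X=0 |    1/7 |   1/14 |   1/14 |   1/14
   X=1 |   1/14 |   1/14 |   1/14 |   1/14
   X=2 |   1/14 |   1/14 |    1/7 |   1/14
I(X;Y) = 0.0284, I(X;f(Y)) = 0.0185, inequality holds: 0.0284 ≥ 0.0185

Data Processing Inequality: For any Markov chain X → Y → Z, we have I(X;Y) ≥ I(X;Z).

Here Z = f(Y) is a deterministic function of Y, forming X → Y → Z.

Original I(X;Y) = 0.0284 nats

After applying f:
P(X,Z) where Z=f(Y):
- P(X,Z=0) = P(X,Y=2)
- P(X,Z=1) = P(X,Y=0) + P(X,Y=1) + P(X,Y=3)

I(X;Z) = I(X;f(Y)) = 0.0185 nats

Verification: 0.0284 ≥ 0.0185 ✓

Information cannot be created by processing; the function f can only lose information about X.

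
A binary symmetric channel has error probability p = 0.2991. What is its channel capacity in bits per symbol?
0.1198 bits

For a binary symmetric channel (BSC) with error probability p:
Capacity C = 1 - H(p) bits per symbol

where H(p) = -p log₂(p) - (1-p) log₂(1-p) is the binary entropy function.

H(0.2991) = 0.8802 bits
C = 1 - 0.8802 = 0.1198 bits per symbol

This means we can reliably transmit up to 0.1198 bits of information per channel use.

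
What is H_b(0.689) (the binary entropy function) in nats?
0.6199 nats

The binary entropy function is:
H(p) = -p log(p) - (1-p) log(1-p)

H(0.689) = -0.689 × log_e(0.689) - 0.311 × log_e(0.311)
H(0.689) = 0.6199 nats

Note: Binary entropy is maximized at p=0.5 (H=1 bit) and minimized at p=0 or p=1 (H=0).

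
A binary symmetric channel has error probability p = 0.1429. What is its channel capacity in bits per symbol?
0.4082 bits

For a binary symmetric channel (BSC) with error probability p:
Capacity C = 1 - H(p) bits per symbol

where H(p) = -p log₂(p) - (1-p) log₂(1-p) is the binary entropy function.

H(0.1429) = 0.5918 bits
C = 1 - 0.5918 = 0.4082 bits per symbol

This means we can reliably transmit up to 0.4082 bits of information per channel use.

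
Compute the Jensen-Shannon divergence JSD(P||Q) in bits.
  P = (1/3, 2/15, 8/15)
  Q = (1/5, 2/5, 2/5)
0.0694 bits

Jensen-Shannon divergence is:
JSD(P||Q) = 0.5 × D_KL(P||M) + 0.5 × D_KL(Q||M)
where M = 0.5 × (P + Q) is the mixture distribution.

M = 0.5 × (1/3, 2/15, 8/15) + 0.5 × (1/5, 2/5, 2/5) = (4/15, 4/15, 7/15)

D_KL(P||M) = 0.0767 bits
D_KL(Q||M) = 0.0620 bits

JSD(P||Q) = 0.5 × 0.0767 + 0.5 × 0.0620 = 0.0694 bits

Unlike KL divergence, JSD is symmetric and bounded: 0 ≤ JSD ≤ log(2).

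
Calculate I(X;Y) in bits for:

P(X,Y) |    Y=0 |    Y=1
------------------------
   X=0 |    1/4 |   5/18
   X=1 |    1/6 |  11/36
0.0108 bits

Mutual information: I(X;Y) = H(X) + H(Y) - H(X,Y)

Marginals:
P(X) = (19/36, 17/36), H(X) = 0.9978 bits
P(Y) = (5/12, 7/12), H(Y) = 0.9799 bits

Joint entropy: H(X,Y) = 1.9668 bits

I(X;Y) = 0.9978 + 0.9799 - 1.9668 = 0.0108 bits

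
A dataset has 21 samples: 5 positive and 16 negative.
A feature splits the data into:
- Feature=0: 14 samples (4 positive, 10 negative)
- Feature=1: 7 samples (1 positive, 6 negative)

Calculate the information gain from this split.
0.0192 bits

Information Gain = H(Y) - H(Y|Feature)

Before split:
P(positive) = 5/21 = 0.2381
H(Y) = 0.7919 bits

After split:
Feature=0: H = 0.8631 bits (weight = 14/21)
Feature=1: H = 0.5917 bits (weight = 7/21)
H(Y|Feature) = (14/21)×0.8631 + (7/21)×0.5917 = 0.7726 bits

Information Gain = 0.7919 - 0.7726 = 0.0192 bits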